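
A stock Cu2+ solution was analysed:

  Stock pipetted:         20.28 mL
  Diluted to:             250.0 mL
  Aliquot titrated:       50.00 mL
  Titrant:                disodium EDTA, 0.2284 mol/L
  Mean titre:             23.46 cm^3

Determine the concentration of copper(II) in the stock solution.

1.321 mol/L

Cu^2+ + EDTA^4- → [Cu(EDTA)]^2-
n(EDTA) = 0.02346 × 0.2284 = 5.358 × 10^-3 mol
n(Cu2+) in the aliquot = 5.358 × 10^-3 mol (1:1 ratio)
[Cu2+]_dilute = 5.358 × 10^-3 / 0.05000 = 0.1072 mol/L
Dilution factor = 250.0 / 20.28 = 12.33
[Cu2+]_stock = 0.1072 × 12.33 = 1.321 mol/L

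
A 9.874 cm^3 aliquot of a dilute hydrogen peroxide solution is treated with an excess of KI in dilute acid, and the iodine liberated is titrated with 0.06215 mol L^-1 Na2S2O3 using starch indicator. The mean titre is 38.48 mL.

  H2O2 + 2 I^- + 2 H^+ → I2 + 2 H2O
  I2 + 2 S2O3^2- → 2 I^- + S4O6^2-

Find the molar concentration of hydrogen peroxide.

0.1211 mol/L

n(S2O3^2-) = 0.03848 × 0.06215 = 2.392 × 10^-3 mol
n(I2) = n(S2O3^2-)/2 = 1.196 × 10^-3 mol
n(H2O2) in the aliquot = 1.196 × 10^-3 mol (1:1 ratio)
[H2O2] = 1.196 × 10^-3 / 0.009874 = 0.1211 mol/L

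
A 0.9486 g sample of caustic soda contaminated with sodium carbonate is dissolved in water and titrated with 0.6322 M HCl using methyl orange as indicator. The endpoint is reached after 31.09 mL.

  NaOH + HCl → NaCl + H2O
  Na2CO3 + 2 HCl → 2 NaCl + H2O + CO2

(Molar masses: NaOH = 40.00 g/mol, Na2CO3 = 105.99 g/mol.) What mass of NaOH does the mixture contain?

0.2863 g

n(HCl) = 0.03109 × 0.6322 = 0.01966 mol
Let x = n(NaOH), y = n(Na2CO3).
Titrant: 1x + 2y = 0.01966;  mass: 40.00x + 105.99y = 0.9486
Solving, x = 7.158 × 10^-3 mol, y = 6.248 × 10^-3 mol
mass of NaOH = 7.158 × 10^-3 × 40.00 = 0.2863 g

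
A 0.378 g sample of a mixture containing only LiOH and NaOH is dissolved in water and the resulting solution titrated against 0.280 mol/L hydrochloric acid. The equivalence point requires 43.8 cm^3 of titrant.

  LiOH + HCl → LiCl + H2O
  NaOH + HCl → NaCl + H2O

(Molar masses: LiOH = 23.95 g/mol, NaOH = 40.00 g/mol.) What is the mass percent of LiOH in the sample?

44.4 %

n(HCl) = 0.0438 × 0.280 = 0.0123 mol
Let x = n(LiOH), y = n(NaOH).
Titrant: 1x + 1y = 0.0123;  mass: 23.95x + 40.00y = 0.378
Solving, x = 7.01 × 10^-3 mol, y = 5.25 × 10^-3 mol
mass of LiOH = 7.01 × 10^-3 × 23.95 = 0.168 g
% LiOH = 0.168 / 0.378 × 100 = 44.4 %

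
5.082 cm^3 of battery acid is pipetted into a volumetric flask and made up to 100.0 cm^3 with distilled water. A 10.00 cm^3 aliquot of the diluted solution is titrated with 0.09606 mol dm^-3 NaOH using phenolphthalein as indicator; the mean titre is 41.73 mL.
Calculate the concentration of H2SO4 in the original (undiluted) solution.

3.944 mol/L

H2SO4 + 2 NaOH → Na2SO4 + 2 H2O
n(NaOH) = 0.04173 × 0.09606 = 4.009 × 10^-3 mol
From the 1:2 ratio, n(H2SO4) in the aliquot = 1/2 × 4.009 × 10^-3 = 2.004 × 10^-3 mol
[H2SO4]_dilute = 2.004 × 10^-3 / 0.01000 = 0.2004 mol/L
Dilution factor = 100.0 / 5.082 = 19.68
[H2SO4]_stock = 0.2004 × 19.68 = 3.944 mol/L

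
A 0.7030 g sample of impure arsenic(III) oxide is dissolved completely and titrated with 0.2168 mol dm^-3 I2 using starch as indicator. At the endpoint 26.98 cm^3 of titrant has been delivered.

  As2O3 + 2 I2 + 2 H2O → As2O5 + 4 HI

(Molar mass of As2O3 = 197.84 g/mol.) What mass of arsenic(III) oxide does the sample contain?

0.5786 g

n(I2) = 0.02698 L × 0.2168 mol/L = 5.849 × 10^-3 mol
From the 1:2 ratio, n(As2O3) = 1/2 × 5.849 × 10^-3 = 2.925 × 10^-3 mol
mass of As2O3 = 2.925 × 10^-3 × 197.84 g/mol = 0.5786 g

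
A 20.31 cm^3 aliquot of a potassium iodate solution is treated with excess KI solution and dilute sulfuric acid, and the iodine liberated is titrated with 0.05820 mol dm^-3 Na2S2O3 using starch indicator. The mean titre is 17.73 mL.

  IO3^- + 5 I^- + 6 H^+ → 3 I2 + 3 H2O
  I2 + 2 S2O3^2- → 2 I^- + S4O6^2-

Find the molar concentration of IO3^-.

0.008468 mol/L

n(S2O3^2-) = 0.01773 × 0.05820 = 1.032 × 10^-3 mol
n(I2) = n(S2O3^2-)/2 = 5.159 × 10^-4 mol
From the 1:3 ratio, n(IO3^-) in the aliquot = 1/3 × 5.159 × 10^-4 = 1.720 × 10^-4 mol
[IO3^-] = 1.720 × 10^-4 / 0.02031 = 0.008468 mol/L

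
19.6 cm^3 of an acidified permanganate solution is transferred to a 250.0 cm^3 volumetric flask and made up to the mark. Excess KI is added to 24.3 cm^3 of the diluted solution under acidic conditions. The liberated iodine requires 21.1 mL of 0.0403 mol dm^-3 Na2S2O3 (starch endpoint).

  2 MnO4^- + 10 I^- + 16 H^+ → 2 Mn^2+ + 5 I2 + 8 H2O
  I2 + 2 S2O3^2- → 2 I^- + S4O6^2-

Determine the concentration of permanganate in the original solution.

n(S2O3^2-) = 0.0211 × 0.0403 = 8.50 × 10^-4 mol
n(I2) = n(S2O3^2-)/2 = 4.25 × 10^-4 mol
From the 2:5 ratio, n(MnO4^-) in the aliquot = 2/5 × 4.25 × 10^-4 = 1.70 × 10^-4 mol
[MnO4^-]_dilute = 1.70 × 10^-4 / 0.0243 = 0.00700 mol/L
[MnO4^-]_original = 0.00700 × 250.0/19.6 = 0.0893 mol/L

0.0893 mol/L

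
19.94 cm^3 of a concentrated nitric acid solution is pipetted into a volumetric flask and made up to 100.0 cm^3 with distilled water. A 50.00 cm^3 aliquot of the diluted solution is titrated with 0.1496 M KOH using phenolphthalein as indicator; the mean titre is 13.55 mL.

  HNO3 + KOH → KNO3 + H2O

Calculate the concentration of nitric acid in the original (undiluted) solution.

n(KOH) = 0.01355 × 0.1496 = 2.027 × 10^-3 mol
n(HNO3) in the aliquot = 2.027 × 10^-3 mol (1:1 ratio)
[HNO3]_dilute = 2.027 × 10^-3 / 0.05000 = 0.04054 mol/L
Dilution factor = 100.0 / 19.94 = 5.015
[HNO3]_stock = 0.04054 × 5.015 = 0.2033 mol/L

0.2033 M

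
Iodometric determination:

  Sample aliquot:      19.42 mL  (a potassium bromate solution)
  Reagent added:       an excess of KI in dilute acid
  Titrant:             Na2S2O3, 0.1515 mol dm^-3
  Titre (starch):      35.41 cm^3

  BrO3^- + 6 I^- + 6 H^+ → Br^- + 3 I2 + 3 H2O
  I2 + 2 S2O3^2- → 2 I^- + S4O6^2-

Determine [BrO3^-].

n(S2O3^2-) = 0.03541 × 0.1515 = 5.365 × 10^-3 mol
n(I2) = n(S2O3^2-)/2 = 2.682 × 10^-3 mol
From the 1:3 ratio, n(BrO3^-) in the aliquot = 1/3 × 2.682 × 10^-3 = 8.941 × 10^-4 mol
[BrO3^-] = 8.941 × 10^-4 / 0.01942 = 0.04604 mol/L

0.04604 mol/L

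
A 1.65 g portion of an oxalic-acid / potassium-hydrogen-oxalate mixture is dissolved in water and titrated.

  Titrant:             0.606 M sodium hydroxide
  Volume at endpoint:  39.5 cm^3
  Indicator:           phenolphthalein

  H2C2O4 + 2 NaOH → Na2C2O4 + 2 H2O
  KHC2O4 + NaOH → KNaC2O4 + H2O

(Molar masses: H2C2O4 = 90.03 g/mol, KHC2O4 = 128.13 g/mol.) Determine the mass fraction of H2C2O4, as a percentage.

46.5 %

n(NaOH) = 0.0395 × 0.606 = 0.0239 mol
Let x = n(H2C2O4), y = n(KHC2O4).
Titrant: 2x + 1y = 0.0239;  mass: 90.03x + 128.13y = 1.65
Solving, x = 8.52 × 10^-3 mol, y = 6.89 × 10^-3 mol
mass of H2C2O4 = 8.52 × 10^-3 × 90.03 = 0.767 g
% H2C2O4 = 0.767 / 1.65 × 100 = 46.5 %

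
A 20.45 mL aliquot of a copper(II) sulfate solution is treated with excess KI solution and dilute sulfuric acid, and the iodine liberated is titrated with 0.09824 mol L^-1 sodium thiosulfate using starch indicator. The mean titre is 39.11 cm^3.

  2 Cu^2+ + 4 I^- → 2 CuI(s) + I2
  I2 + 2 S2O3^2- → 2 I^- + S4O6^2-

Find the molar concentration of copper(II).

n(S2O3^2-) = 0.03911 × 0.09824 = 3.842 × 10^-3 mol
n(I2) = n(S2O3^2-)/2 = 1.921 × 10^-3 mol
From the 2:1 ratio, n(Cu2+) in the aliquot = 2/1 × 1.921 × 10^-3 = 3.842 × 10^-3 mol
[Cu2+] = 3.842 × 10^-3 / 0.02045 = 0.1879 mol/L

0.1879 mol/L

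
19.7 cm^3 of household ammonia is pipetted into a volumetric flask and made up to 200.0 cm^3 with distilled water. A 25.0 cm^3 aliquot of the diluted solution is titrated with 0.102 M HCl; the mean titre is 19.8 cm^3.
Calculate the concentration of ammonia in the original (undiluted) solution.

0.820 M

NH3 + HCl → NH4Cl
n(HCl) = 0.0198 × 0.102 = 2.02 × 10^-3 mol
n(NH3) in the aliquot = 2.02 × 10^-3 mol (1:1 ratio)
[NH3]_dilute = 2.02 × 10^-3 / 0.0250 = 0.0808 mol/L
Dilution factor = 200.0 / 19.7 = 10.15
[NH3]_stock = 0.0808 × 10.15 = 0.820 mol/L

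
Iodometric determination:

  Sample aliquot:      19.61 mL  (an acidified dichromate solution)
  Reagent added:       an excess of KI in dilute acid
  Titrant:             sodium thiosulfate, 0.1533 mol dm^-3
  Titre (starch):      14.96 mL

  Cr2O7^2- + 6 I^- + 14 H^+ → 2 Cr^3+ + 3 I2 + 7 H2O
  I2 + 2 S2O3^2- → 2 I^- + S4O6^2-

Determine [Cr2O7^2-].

0.01949 mol/L

n(S2O3^2-) = 0.01496 × 0.1533 = 2.293 × 10^-3 mol
n(I2) = n(S2O3^2-)/2 = 1.147 × 10^-3 mol
From the 1:3 ratio, n(Cr2O7^2-) in the aliquot = 1/3 × 1.147 × 10^-3 = 3.822 × 10^-4 mol
[Cr2O7^2-] = 3.822 × 10^-4 / 0.01961 = 0.01949 mol/L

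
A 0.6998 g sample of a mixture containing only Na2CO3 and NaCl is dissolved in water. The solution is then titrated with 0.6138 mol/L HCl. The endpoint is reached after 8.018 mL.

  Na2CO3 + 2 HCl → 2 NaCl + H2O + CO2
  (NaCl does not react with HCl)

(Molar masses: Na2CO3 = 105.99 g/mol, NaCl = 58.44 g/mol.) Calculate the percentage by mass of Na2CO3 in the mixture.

n(HCl) = 0.008018 × 0.6138 = 4.921 × 10^-3 mol
Let x = n(Na2CO3), y = n(NaCl).
Titrant: 2x = 4.921 × 10^-3;  mass: 105.99x + 58.44y = 0.6998
Solving, x = 2.461 × 10^-3 mol, y = 7.512 × 10^-3 mol
mass of Na2CO3 = 2.461 × 10^-3 × 105.99 = 0.2608 g
% Na2CO3 = 0.2608 / 0.6998 × 100 = 37.27 %

37.27 %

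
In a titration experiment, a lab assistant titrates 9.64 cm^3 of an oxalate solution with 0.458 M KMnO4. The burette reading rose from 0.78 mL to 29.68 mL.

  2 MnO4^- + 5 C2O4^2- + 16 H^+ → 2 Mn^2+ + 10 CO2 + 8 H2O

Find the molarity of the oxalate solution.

3.43 M

n(KMnO4) = 0.0289 L × 0.458 mol/L = 0.0132 mol
From the 5:2 mole ratio, n(C2O4^2-) = 5/2 × 0.0132 = 0.0331 mol
[C2O4^2-] = 0.0331 mol / 0.00964 L = 3.43 mol/L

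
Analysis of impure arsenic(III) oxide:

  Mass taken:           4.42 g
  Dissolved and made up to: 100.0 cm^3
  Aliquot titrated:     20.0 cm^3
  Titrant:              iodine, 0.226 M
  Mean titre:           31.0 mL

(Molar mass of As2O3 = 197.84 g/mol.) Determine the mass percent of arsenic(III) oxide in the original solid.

78.4 %

As2O3 + 2 I2 + 2 H2O → As2O5 + 4 HI
n(I2) per titration = 0.0310 × 0.226 = 7.01 × 10^-3 mol
From the 1:2 ratio, n(As2O3) in each aliquot = 1/2 × 7.01 × 10^-3 = 3.50 × 10^-3 mol
n(As2O3) in the whole flask = 3.50 × 10^-3 × 100.0/20.0 = 0.0175 mol
mass of As2O3 = 0.0175 × 197.84 = 3.47 g
% As2O3 = 3.47 / 4.42 × 100 = 78.4 %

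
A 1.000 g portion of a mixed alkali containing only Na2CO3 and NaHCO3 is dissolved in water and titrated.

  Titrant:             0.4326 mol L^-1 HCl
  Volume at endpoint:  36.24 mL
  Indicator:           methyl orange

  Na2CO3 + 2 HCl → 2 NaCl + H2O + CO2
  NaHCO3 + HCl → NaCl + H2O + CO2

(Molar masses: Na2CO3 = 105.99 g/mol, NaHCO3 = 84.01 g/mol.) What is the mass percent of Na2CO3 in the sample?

54.18 %

n(HCl) = 0.03624 × 0.4326 = 0.01568 mol
Let x = n(Na2CO3), y = n(NaHCO3).
Titrant: 2x + 1y = 0.01568;  mass: 105.99x + 84.01y = 1.000
Solving, x = 5.111 × 10^-3 mol, y = 5.455 × 10^-3 mol
mass of Na2CO3 = 5.111 × 10^-3 × 105.99 = 0.5418 g
% Na2CO3 = 0.5418 / 1.000 × 100 = 54.18 %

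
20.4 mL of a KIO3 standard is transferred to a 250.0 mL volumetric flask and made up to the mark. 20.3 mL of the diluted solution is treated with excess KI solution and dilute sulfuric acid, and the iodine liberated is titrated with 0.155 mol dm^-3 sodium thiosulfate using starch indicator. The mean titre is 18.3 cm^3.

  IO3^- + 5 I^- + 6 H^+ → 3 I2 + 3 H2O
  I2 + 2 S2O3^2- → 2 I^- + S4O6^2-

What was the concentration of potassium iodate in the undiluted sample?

n(S2O3^2-) = 0.0183 × 0.155 = 2.84 × 10^-3 mol
n(I2) = n(S2O3^2-)/2 = 1.42 × 10^-3 mol
From the 1:3 ratio, n(IO3^-) in the aliquot = 1/3 × 1.42 × 10^-3 = 4.73 × 10^-4 mol
[IO3^-]_dilute = 4.73 × 10^-4 / 0.0203 = 0.0233 mol/L
[IO3^-]_original = 0.0233 × 250.0/20.4 = 0.285 mol/L

0.285 mol/L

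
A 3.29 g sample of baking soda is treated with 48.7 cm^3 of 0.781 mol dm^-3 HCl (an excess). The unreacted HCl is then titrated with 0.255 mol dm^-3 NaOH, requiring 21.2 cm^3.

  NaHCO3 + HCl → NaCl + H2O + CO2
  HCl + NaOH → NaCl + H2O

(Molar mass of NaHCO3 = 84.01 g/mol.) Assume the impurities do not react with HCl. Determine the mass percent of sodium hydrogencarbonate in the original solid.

83.3 %

n(HCl) added = 0.0487 × 0.781 = 0.0380 mol
n(NaOH) used in back-titration = 0.0212 × 0.255 = 5.41 × 10^-3 mol
n(HCl) left over = 5.41 × 10^-3 mol (1:1 ratio)
n(HCl) consumed by analyte = 0.0380 − 5.41 × 10^-3 = 0.0326 mol
n(NaHCO3) = 0.0326 mol (1:1 ratio)
mass of NaHCO3 = 0.0326 × 84.01 = 2.74 g
% NaHCO3 = 2.74 / 3.29 × 100 = 83.3 %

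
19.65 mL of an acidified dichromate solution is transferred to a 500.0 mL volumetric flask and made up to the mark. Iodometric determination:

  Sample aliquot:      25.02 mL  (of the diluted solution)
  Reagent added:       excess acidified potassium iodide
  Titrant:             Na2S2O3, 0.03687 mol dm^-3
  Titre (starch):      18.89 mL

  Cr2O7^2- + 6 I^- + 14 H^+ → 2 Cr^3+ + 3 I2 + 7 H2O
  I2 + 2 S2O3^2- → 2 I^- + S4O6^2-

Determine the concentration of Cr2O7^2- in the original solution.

0.1181 mol/L

n(S2O3^2-) = 0.01889 × 0.03687 = 6.965 × 10^-4 mol
n(I2) = n(S2O3^2-)/2 = 3.482 × 10^-4 mol
From the 1:3 ratio, n(Cr2O7^2-) in the aliquot = 1/3 × 3.482 × 10^-4 = 1.161 × 10^-4 mol
[Cr2O7^2-]_dilute = 1.161 × 10^-4 / 0.02502 = 0.004639 mol/L
[Cr2O7^2-]_original = 0.004639 × 500.0/19.65 = 0.1181 mol/L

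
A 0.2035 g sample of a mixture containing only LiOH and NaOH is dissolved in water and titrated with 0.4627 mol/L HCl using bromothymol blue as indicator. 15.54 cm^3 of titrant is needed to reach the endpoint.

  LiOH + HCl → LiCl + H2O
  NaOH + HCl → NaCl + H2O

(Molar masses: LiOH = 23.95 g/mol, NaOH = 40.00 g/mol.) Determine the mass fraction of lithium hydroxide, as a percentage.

n(HCl) = 0.01554 × 0.4627 = 7.190 × 10^-3 mol
Let x = n(LiOH), y = n(NaOH).
Titrant: 1x + 1y = 7.190 × 10^-3;  mass: 23.95x + 40.00y = 0.2035
Solving, x = 5.241 × 10^-3 mol, y = 1.950 × 10^-3 mol
mass of LiOH = 5.241 × 10^-3 × 23.95 = 0.1255 g
% LiOH = 0.1255 / 0.2035 × 100 = 61.68 %

61.68 %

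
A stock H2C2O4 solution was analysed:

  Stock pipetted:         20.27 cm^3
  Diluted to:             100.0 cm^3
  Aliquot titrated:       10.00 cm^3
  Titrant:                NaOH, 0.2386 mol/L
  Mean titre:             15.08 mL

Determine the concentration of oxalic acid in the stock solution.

H2C2O4 + 2 NaOH → Na2C2O4 + 2 H2O
n(NaOH) = 0.01508 × 0.2386 = 3.598 × 10^-3 mol
From the 1:2 ratio, n(H2C2O4) in the aliquot = 1/2 × 3.598 × 10^-3 = 1.799 × 10^-3 mol
[H2C2O4]_dilute = 1.799 × 10^-3 / 0.01000 = 0.1799 mol/L
Dilution factor = 100.0 / 20.27 = 4.933
[H2C2O4]_stock = 0.1799 × 4.933 = 0.8875 mol/L

0.8875 mol/L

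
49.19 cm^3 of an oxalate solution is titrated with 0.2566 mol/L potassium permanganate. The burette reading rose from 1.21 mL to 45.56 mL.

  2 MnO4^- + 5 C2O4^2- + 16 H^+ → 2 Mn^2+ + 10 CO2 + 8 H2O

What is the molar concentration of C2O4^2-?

0.5784 mol/L

n(KMnO4) = 0.04435 L × 0.2566 mol/L = 0.01138 mol
From the 5:2 mole ratio, n(C2O4^2-) = 5/2 × 0.01138 = 0.02845 mol
[C2O4^2-] = 0.02845 mol / 0.04919 L = 0.5784 mol/L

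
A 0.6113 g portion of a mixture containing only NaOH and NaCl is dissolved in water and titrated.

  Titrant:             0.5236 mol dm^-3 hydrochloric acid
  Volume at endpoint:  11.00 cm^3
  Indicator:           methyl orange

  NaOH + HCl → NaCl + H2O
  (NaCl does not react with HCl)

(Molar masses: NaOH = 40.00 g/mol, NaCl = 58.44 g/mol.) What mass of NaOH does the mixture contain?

n(HCl) = 0.01100 × 0.5236 = 5.760 × 10^-3 mol
Let x = n(NaOH), y = n(NaCl).
Titrant: 1x = 5.760 × 10^-3;  mass: 40.00x + 58.44y = 0.6113
Solving, x = 5.760 × 10^-3 mol, y = 6.518 × 10^-3 mol
mass of NaOH = 5.760 × 10^-3 × 40.00 = 0.2304 g

0.2304 g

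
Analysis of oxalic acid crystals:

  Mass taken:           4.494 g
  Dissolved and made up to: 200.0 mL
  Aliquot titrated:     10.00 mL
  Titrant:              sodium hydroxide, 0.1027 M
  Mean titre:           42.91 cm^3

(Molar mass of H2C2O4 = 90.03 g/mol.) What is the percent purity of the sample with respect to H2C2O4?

88.28 %

H2C2O4 + 2 NaOH → Na2C2O4 + 2 H2O
n(NaOH) per titration = 0.04291 × 0.1027 = 4.407 × 10^-3 mol
From the 1:2 ratio, n(H2C2O4) in each aliquot = 1/2 × 4.407 × 10^-3 = 2.203 × 10^-3 mol
n(H2C2O4) in the whole flask = 2.203 × 10^-3 × 200.0/10.00 = 0.04407 mol
mass of H2C2O4 = 0.04407 × 90.03 = 3.967 g
% H2C2O4 = 3.967 / 4.494 × 100 = 88.28 %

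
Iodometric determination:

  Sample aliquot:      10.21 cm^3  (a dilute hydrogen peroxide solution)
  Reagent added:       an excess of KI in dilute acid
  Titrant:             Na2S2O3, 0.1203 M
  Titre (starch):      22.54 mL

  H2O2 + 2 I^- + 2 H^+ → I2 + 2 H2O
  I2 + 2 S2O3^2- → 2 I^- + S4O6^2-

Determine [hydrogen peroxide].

n(S2O3^2-) = 0.02254 × 0.1203 = 2.712 × 10^-3 mol
n(I2) = n(S2O3^2-)/2 = 1.356 × 10^-3 mol
n(H2O2) in the aliquot = 1.356 × 10^-3 mol (1:1 ratio)
[H2O2] = 1.356 × 10^-3 / 0.01021 = 0.1328 mol/L

0.1328 M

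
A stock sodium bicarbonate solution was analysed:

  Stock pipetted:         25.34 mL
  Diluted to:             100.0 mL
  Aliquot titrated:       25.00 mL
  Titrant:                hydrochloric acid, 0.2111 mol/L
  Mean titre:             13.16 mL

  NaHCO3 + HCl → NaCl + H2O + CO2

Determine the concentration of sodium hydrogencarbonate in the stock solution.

0.4385 mol/L

n(HCl) = 0.01316 × 0.2111 = 2.778 × 10^-3 mol
n(NaHCO3) in the aliquot = 2.778 × 10^-3 mol (1:1 ratio)
[NaHCO3]_dilute = 2.778 × 10^-3 / 0.02500 = 0.1111 mol/L
Dilution factor = 100.0 / 25.34 = 3.946
[NaHCO3]_stock = 0.1111 × 3.946 = 0.4385 mol/L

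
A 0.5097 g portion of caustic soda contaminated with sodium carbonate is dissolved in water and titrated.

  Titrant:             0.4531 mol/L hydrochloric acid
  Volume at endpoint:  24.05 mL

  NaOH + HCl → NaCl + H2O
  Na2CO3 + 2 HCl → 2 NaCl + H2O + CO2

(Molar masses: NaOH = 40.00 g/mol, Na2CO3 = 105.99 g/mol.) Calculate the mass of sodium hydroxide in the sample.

0.2087 g

n(HCl) = 0.02405 × 0.4531 = 0.01090 mol
Let x = n(NaOH), y = n(Na2CO3).
Titrant: 1x + 2y = 0.01090;  mass: 40.00x + 105.99y = 0.5097
Solving, x = 5.217 × 10^-3 mol, y = 2.840 × 10^-3 mol
mass of NaOH = 5.217 × 10^-3 × 40.00 = 0.2087 g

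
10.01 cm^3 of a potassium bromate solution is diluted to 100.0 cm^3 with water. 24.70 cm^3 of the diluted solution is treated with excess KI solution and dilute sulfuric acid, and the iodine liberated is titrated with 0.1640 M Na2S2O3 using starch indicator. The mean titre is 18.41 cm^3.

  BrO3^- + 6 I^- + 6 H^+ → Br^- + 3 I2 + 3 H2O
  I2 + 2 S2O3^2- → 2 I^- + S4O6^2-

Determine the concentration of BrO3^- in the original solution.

n(S2O3^2-) = 0.01841 × 0.1640 = 3.019 × 10^-3 mol
n(I2) = n(S2O3^2-)/2 = 1.510 × 10^-3 mol
From the 1:3 ratio, n(BrO3^-) in the aliquot = 1/3 × 1.510 × 10^-3 = 5.032 × 10^-4 mol
[BrO3^-]_dilute = 5.032 × 10^-4 / 0.02470 = 0.02037 mol/L
[BrO3^-]_original = 0.02037 × 100.0/10.01 = 0.2035 mol/L

0.2035 M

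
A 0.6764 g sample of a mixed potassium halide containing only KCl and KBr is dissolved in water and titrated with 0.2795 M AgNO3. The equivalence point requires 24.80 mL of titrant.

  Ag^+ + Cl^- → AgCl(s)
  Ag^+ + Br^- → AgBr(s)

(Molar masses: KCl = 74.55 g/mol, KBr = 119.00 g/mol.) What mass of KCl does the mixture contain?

0.2490 g

n(AgNO3) = 0.02480 × 0.2795 = 6.932 × 10^-3 mol
Let x = n(KCl), y = n(KBr).
Titrant: 1x + 1y = 6.932 × 10^-3;  mass: 74.55x + 119.00y = 0.6764
Solving, x = 3.340 × 10^-3 mol, y = 3.592 × 10^-3 mol
mass of KCl = 3.340 × 10^-3 × 74.55 = 0.2490 g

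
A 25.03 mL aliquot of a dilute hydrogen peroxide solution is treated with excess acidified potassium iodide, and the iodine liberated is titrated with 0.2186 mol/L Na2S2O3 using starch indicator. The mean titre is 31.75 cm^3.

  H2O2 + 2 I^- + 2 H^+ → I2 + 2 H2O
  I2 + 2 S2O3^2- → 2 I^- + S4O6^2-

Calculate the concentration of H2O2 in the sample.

0.1386 mol/L

n(S2O3^2-) = 0.03175 × 0.2186 = 6.941 × 10^-3 mol
n(I2) = n(S2O3^2-)/2 = 3.470 × 10^-3 mol
n(H2O2) in the aliquot = 3.470 × 10^-3 mol (1:1 ratio)
[H2O2] = 3.470 × 10^-3 / 0.02503 = 0.1386 mol/L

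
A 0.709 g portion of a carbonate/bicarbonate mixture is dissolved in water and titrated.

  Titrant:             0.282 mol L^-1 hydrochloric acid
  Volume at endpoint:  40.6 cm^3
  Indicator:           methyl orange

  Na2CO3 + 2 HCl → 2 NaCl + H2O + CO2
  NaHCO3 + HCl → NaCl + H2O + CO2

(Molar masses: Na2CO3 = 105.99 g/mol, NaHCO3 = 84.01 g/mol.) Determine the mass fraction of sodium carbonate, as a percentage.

n(HCl) = 0.0406 × 0.282 = 0.0114 mol
Let x = n(Na2CO3), y = n(NaHCO3).
Titrant: 2x + 1y = 0.0114;  mass: 105.99x + 84.01y = 0.709
Solving, x = 4.08 × 10^-3 mol, y = 3.30 × 10^-3 mol
mass of Na2CO3 = 4.08 × 10^-3 × 105.99 = 0.432 g
% Na2CO3 = 0.432 / 0.709 × 100 = 60.9 %

60.9 %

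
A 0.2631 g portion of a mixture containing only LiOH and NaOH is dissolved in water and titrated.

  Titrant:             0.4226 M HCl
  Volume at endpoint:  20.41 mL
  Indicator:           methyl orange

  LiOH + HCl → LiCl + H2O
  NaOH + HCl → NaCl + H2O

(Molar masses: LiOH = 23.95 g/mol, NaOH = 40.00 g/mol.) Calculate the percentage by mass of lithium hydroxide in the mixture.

n(HCl) = 0.02041 × 0.4226 = 8.625 × 10^-3 mol
Let x = n(LiOH), y = n(NaOH).
Titrant: 1x + 1y = 8.625 × 10^-3;  mass: 23.95x + 40.00y = 0.2631
Solving, x = 5.103 × 10^-3 mol, y = 3.522 × 10^-3 mol
mass of LiOH = 5.103 × 10^-3 × 23.95 = 0.1222 g
% LiOH = 0.1222 / 0.2631 × 100 = 46.46 %

46.46 %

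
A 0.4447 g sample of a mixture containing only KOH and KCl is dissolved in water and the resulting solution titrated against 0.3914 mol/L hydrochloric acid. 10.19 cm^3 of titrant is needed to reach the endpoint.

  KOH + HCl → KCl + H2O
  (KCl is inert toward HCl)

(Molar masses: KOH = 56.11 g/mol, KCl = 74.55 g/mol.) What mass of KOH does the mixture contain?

n(HCl) = 0.01019 × 0.3914 = 3.988 × 10^-3 mol
Let x = n(KOH), y = n(KCl).
Titrant: 1x = 3.988 × 10^-3;  mass: 56.11x + 74.55y = 0.4447
Solving, x = 3.988 × 10^-3 mol, y = 2.963 × 10^-3 mol
mass of KOH = 3.988 × 10^-3 × 56.11 = 0.2238 g

0.2238 g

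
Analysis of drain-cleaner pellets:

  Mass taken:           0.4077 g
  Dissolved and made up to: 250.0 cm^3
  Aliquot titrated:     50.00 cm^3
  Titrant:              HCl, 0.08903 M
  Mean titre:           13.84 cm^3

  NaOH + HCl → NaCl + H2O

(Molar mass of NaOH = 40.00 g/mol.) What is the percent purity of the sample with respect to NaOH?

n(HCl) per titration = 0.01384 × 0.08903 = 1.232 × 10^-3 mol
n(NaOH) in each aliquot = 1.232 × 10^-3 mol (1:1 ratio)
n(NaOH) in the whole flask = 1.232 × 10^-3 × 250.0/50.00 = 6.161 × 10^-3 mol
mass of NaOH = 6.161 × 10^-3 × 40.00 = 0.2464 g
% NaOH = 0.2464 / 0.4077 × 100 = 60.45 %

60.45 %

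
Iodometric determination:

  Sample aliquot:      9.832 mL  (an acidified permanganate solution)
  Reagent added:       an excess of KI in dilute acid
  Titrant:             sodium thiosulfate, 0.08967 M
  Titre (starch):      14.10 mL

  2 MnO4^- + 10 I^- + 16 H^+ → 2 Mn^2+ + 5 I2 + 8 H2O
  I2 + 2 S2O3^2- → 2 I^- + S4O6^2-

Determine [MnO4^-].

0.02572 M

n(S2O3^2-) = 0.01410 × 0.08967 = 1.264 × 10^-3 mol
n(I2) = n(S2O3^2-)/2 = 6.322 × 10^-4 mol
From the 2:5 ratio, n(MnO4^-) in the aliquot = 2/5 × 6.322 × 10^-4 = 2.529 × 10^-4 mol
[MnO4^-] = 2.529 × 10^-4 / 0.009832 = 0.02572 mol/L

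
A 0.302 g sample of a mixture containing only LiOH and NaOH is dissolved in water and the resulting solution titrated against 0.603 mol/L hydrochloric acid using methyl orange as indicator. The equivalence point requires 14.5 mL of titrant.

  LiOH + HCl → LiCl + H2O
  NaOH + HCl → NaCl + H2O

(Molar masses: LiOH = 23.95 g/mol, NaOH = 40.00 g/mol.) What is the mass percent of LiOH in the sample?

23.6 %

n(HCl) = 0.0145 × 0.603 = 8.74 × 10^-3 mol
Let x = n(LiOH), y = n(NaOH).
Titrant: 1x + 1y = 8.74 × 10^-3;  mass: 23.95x + 40.00y = 0.302
Solving, x = 2.97 × 10^-3 mol, y = 5.77 × 10^-3 mol
mass of LiOH = 2.97 × 10^-3 × 23.95 = 0.0712 g
% LiOH = 0.0712 / 0.302 × 100 = 23.6 %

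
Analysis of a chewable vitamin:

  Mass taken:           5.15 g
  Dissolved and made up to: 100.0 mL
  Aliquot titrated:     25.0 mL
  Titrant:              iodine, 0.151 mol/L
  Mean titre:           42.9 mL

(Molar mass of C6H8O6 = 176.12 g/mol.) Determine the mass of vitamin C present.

C6H8O6 + I2 → C6H6O6 + 2 HI
n(I2) per titration = 0.0429 × 0.151 = 6.48 × 10^-3 mol
n(C6H8O6) in each aliquot = 6.48 × 10^-3 mol (1:1 ratio)
n(C6H8O6) in the whole flask = 6.48 × 10^-3 × 100.0/25.0 = 0.0259 mol
mass of C6H8O6 = 0.0259 × 176.12 = 4.56 g

4.56 g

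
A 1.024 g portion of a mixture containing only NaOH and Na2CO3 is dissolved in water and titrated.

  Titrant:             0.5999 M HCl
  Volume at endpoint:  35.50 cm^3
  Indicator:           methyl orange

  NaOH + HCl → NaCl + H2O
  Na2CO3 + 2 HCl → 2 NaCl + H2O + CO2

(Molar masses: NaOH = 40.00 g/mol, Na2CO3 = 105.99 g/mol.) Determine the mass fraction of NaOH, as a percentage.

n(HCl) = 0.03550 × 0.5999 = 0.02130 mol
Let x = n(NaOH), y = n(Na2CO3).
Titrant: 1x + 2y = 0.02130;  mass: 40.00x + 105.99y = 1.024
Solving, x = 8.050 × 10^-3 mol, y = 6.623 × 10^-3 mol
mass of NaOH = 8.050 × 10^-3 × 40.00 = 0.3220 g
% NaOH = 0.3220 / 1.024 × 100 = 31.44 %

31.44 %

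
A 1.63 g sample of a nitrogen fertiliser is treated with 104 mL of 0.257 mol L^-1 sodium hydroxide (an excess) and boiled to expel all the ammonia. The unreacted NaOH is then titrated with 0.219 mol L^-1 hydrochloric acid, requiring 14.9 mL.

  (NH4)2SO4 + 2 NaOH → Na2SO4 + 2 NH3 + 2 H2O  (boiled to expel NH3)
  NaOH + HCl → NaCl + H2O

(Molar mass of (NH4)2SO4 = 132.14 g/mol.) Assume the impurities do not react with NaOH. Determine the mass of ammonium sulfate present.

n(NaOH) added = 0.104 × 0.257 = 0.0267 mol
n(HCl) used in back-titration = 0.0149 × 0.219 = 3.26 × 10^-3 mol
n(NaOH) left over = 3.26 × 10^-3 mol (1:1 ratio)
n(NaOH) consumed by analyte = 0.0267 − 3.26 × 10^-3 = 0.0235 mol
From the 1:2 ratio, n((NH4)2SO4) = 1/2 × 0.0235 = 0.0117 mol
mass of (NH4)2SO4 = 0.0117 × 132.14 = 1.55 g

1.55 g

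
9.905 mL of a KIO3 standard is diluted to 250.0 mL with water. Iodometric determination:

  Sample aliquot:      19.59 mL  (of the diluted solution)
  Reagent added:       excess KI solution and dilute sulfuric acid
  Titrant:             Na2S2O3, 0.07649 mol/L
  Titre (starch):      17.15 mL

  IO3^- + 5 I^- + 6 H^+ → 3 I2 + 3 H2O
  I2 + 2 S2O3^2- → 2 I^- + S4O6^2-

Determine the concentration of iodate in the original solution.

0.2817 mol/L

n(S2O3^2-) = 0.01715 × 0.07649 = 1.312 × 10^-3 mol
n(I2) = n(S2O3^2-)/2 = 6.559 × 10^-4 mol
From the 1:3 ratio, n(IO3^-) in the aliquot = 1/3 × 6.559 × 10^-4 = 2.186 × 10^-4 mol
[IO3^-]_dilute = 2.186 × 10^-4 / 0.01959 = 0.01116 mol/L
[IO3^-]_original = 0.01116 × 250.0/9.905 = 0.2817 mol/L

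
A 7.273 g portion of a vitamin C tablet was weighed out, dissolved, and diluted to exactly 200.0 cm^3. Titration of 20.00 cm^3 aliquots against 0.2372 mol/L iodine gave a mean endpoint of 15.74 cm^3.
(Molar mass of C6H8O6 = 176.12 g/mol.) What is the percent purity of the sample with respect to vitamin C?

C6H8O6 + I2 → C6H6O6 + 2 HI
n(I2) per titration = 0.01574 × 0.2372 = 3.734 × 10^-3 mol
n(C6H8O6) in each aliquot = 3.734 × 10^-3 mol (1:1 ratio)
n(C6H8O6) in the whole flask = 3.734 × 10^-3 × 200.0/20.00 = 0.03734 mol
mass of C6H8O6 = 0.03734 × 176.12 = 6.575 g
% C6H8O6 = 6.575 / 7.273 × 100 = 90.41 %

90.41 %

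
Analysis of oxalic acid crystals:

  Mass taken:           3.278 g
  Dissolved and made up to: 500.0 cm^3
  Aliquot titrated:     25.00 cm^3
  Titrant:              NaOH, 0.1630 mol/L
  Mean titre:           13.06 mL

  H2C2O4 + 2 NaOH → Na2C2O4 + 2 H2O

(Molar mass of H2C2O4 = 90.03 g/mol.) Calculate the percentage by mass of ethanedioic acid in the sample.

n(NaOH) per titration = 0.01306 × 0.1630 = 2.129 × 10^-3 mol
From the 1:2 ratio, n(H2C2O4) in each aliquot = 1/2 × 2.129 × 10^-3 = 1.064 × 10^-3 mol
n(H2C2O4) in the whole flask = 1.064 × 10^-3 × 500.0/25.00 = 0.02129 mol
mass of H2C2O4 = 0.02129 × 90.03 = 1.917 g
% H2C2O4 = 1.917 / 3.278 × 100 = 58.47 %

58.47 %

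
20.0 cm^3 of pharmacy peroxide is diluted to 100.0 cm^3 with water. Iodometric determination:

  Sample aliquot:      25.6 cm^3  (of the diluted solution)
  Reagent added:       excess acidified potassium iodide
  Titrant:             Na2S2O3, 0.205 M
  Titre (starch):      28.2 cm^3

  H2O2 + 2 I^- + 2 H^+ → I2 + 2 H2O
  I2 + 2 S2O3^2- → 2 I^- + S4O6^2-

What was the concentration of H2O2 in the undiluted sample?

0.565 M

n(S2O3^2-) = 0.0282 × 0.205 = 5.78 × 10^-3 mol
n(I2) = n(S2O3^2-)/2 = 2.89 × 10^-3 mol
n(H2O2) in the aliquot = 2.89 × 10^-3 mol (1:1 ratio)
[H2O2]_dilute = 2.89 × 10^-3 / 0.0256 = 0.113 mol/L
[H2O2]_original = 0.113 × 100.0/20.0 = 0.565 mol/L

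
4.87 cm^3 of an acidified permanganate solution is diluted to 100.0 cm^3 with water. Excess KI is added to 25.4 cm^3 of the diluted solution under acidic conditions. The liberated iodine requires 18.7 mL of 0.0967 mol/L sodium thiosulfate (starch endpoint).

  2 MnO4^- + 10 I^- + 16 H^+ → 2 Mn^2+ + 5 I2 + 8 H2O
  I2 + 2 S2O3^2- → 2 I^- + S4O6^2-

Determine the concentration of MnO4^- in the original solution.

0.292 mol/L

n(S2O3^2-) = 0.0187 × 0.0967 = 1.81 × 10^-3 mol
n(I2) = n(S2O3^2-)/2 = 9.04 × 10^-4 mol
From the 2:5 ratio, n(MnO4^-) in the aliquot = 2/5 × 9.04 × 10^-4 = 3.62 × 10^-4 mol
[MnO4^-]_dilute = 3.62 × 10^-4 / 0.0254 = 0.0142 mol/L
[MnO4^-]_original = 0.0142 × 100.0/4.87 = 0.292 mol/L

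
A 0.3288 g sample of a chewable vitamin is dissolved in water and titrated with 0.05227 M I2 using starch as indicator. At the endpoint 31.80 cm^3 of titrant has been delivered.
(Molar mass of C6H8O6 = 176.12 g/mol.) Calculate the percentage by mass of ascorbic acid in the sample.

89.03 %

C6H8O6 + I2 → C6H6O6 + 2 HI
n(I2) = 0.03180 L × 0.05227 mol/L = 1.662 × 10^-3 mol
n(C6H8O6) = 1.662 × 10^-3 mol (1:1 ratio)
mass of C6H8O6 = 1.662 × 10^-3 × 176.12 g/mol = 0.2927 g
% C6H8O6 = 0.2927 / 0.3288 × 100 = 89.03 %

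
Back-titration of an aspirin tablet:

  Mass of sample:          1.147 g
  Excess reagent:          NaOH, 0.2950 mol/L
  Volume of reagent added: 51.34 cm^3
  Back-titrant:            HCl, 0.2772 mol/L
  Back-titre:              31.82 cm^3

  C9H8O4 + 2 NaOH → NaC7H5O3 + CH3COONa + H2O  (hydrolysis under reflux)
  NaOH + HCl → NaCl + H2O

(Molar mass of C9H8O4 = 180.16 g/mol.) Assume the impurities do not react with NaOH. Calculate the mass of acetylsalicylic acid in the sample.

0.5697 g

n(NaOH) added = 0.05134 × 0.2950 = 0.01515 mol
n(HCl) used in back-titration = 0.03182 × 0.2772 = 8.821 × 10^-3 mol
n(NaOH) left over = 8.821 × 10^-3 mol (1:1 ratio)
n(NaOH) consumed by analyte = 0.01515 − 8.821 × 10^-3 = 6.325 × 10^-3 mol
From the 1:2 ratio, n(C9H8O4) = 1/2 × 6.325 × 10^-3 = 3.162 × 10^-3 mol
mass of C9H8O4 = 3.162 × 10^-3 × 180.16 = 0.5697 g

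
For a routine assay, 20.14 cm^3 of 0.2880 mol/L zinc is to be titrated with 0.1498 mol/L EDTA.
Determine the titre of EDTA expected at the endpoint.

Zn^2+ + EDTA^4- → [Zn(EDTA)]^2-
n(Zn2+) = 0.02014 L × 0.2880 mol/L = 5.800 × 10^-3 mol
n(EDTA) = 5.800 × 10^-3 mol (1:1 stoichiometry)
V(EDTA) = 5.800 × 10^-3 mol / 0.1498 mol/L = 0.03872 L = 38.72 mL

38.72 mL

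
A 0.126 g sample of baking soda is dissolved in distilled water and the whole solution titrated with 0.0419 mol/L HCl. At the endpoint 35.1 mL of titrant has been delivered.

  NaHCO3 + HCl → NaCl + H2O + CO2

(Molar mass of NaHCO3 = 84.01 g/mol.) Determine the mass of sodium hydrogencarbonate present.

n(HCl) = 0.0351 L × 0.0419 mol/L = 1.47 × 10^-3 mol
n(NaHCO3) = 1.47 × 10^-3 mol (1:1 ratio)
mass of NaHCO3 = 1.47 × 10^-3 × 84.01 g/mol = 0.124 g

0.124 g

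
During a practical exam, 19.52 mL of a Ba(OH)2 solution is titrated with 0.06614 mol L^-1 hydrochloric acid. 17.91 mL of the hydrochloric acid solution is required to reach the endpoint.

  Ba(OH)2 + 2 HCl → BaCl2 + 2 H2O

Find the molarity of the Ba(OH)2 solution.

0.03034 mol/L

n(HCl) = 0.01791 L × 0.06614 mol/L = 1.185 × 10^-3 mol
From the 1:2 mole ratio, n(Ba(OH)2) = 1/2 × 1.185 × 10^-3 = 5.923 × 10^-4 mol
[Ba(OH)2] = 5.923 × 10^-4 mol / 0.01952 L = 0.03034 mol/L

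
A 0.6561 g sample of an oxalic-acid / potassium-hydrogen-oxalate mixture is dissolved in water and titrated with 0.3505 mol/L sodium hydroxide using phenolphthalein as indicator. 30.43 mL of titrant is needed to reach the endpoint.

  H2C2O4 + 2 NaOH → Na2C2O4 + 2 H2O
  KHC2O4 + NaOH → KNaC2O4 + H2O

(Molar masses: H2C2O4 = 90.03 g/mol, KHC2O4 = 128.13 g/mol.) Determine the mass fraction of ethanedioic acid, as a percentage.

58.65 %

n(NaOH) = 0.03043 × 0.3505 = 0.01067 mol
Let x = n(H2C2O4), y = n(KHC2O4).
Titrant: 2x + 1y = 0.01067;  mass: 90.03x + 128.13y = 0.6561
Solving, x = 4.274 × 10^-3 mol, y = 2.117 × 10^-3 mol
mass of H2C2O4 = 4.274 × 10^-3 × 90.03 = 0.3848 g
% H2C2O4 = 0.3848 / 0.6561 × 100 = 58.65 %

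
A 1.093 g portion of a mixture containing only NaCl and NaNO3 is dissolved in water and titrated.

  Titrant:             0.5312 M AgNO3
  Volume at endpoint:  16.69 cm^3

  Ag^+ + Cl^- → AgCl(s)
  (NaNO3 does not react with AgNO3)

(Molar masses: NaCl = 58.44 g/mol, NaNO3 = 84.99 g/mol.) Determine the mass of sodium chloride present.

n(AgNO3) = 0.01669 × 0.5312 = 8.866 × 10^-3 mol
Let x = n(NaCl), y = n(NaNO3).
Titrant: 1x = 8.866 × 10^-3;  mass: 58.44x + 84.99y = 1.093
Solving, x = 8.866 × 10^-3 mol, y = 6.764 × 10^-3 mol
mass of NaCl = 8.866 × 10^-3 × 58.44 = 0.5181 g

0.5181 g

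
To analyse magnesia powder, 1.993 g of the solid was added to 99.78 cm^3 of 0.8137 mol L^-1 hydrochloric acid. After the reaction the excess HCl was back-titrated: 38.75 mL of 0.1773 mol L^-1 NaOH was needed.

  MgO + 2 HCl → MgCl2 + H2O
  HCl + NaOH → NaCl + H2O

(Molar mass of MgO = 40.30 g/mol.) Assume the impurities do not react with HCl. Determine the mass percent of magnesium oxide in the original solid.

n(HCl) added = 0.09978 × 0.8137 = 0.08119 mol
n(NaOH) used in back-titration = 0.03875 × 0.1773 = 6.870 × 10^-3 mol
n(HCl) left over = 6.870 × 10^-3 mol (1:1 ratio)
n(HCl) consumed by analyte = 0.08119 − 6.870 × 10^-3 = 0.07432 mol
From the 1:2 ratio, n(MgO) = 1/2 × 0.07432 = 0.03716 mol
mass of MgO = 0.03716 × 40.30 = 1.498 g
% MgO = 1.498 / 1.993 × 100 = 75.14 %

75.14 %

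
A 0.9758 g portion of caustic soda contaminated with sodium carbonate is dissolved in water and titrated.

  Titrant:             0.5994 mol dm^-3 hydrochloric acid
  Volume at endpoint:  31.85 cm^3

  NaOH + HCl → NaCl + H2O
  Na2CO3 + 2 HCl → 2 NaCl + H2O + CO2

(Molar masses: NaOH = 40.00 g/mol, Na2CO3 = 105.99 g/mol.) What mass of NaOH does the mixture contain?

n(HCl) = 0.03185 × 0.5994 = 0.01909 mol
Let x = n(NaOH), y = n(Na2CO3).
Titrant: 1x + 2y = 0.01909;  mass: 40.00x + 105.99y = 0.9758
Solving, x = 2.764 × 10^-3 mol, y = 8.163 × 10^-3 mol
mass of NaOH = 2.764 × 10^-3 × 40.00 = 0.1106 g

0.1106 g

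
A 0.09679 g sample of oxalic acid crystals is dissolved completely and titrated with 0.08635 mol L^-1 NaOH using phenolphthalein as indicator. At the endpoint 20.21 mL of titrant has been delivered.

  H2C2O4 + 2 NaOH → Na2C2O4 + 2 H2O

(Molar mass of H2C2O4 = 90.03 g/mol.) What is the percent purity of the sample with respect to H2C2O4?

81.16 %

n(NaOH) = 0.02021 L × 0.08635 mol/L = 1.745 × 10^-3 mol
From the 1:2 ratio, n(H2C2O4) = 1/2 × 1.745 × 10^-3 = 8.726 × 10^-4 mol
mass of H2C2O4 = 8.726 × 10^-4 × 90.03 g/mol = 0.07856 g
% H2C2O4 = 0.07856 / 0.09679 × 100 = 81.16 %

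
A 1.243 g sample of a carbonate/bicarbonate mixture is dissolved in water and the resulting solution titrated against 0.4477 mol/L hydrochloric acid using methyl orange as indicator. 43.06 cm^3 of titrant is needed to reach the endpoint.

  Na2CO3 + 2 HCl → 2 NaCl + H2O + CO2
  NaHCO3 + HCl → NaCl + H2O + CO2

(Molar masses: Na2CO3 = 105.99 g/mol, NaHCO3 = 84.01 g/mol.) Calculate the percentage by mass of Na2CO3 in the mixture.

n(HCl) = 0.04306 × 0.4477 = 0.01928 mol
Let x = n(Na2CO3), y = n(NaHCO3).
Titrant: 2x + 1y = 0.01928;  mass: 105.99x + 84.01y = 1.243
Solving, x = 6.070 × 10^-3 mol, y = 7.137 × 10^-3 mol
mass of Na2CO3 = 6.070 × 10^-3 × 105.99 = 0.6434 g
% Na2CO3 = 0.6434 / 1.243 × 100 = 51.76 %

51.76 %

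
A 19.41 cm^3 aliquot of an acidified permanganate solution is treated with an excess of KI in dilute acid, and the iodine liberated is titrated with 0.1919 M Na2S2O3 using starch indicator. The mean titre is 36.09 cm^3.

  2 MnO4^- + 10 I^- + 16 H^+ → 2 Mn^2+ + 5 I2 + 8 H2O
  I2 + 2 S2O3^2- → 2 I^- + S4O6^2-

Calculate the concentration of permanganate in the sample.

0.07136 M

n(S2O3^2-) = 0.03609 × 0.1919 = 6.926 × 10^-3 mol
n(I2) = n(S2O3^2-)/2 = 3.463 × 10^-3 mol
From the 2:5 ratio, n(MnO4^-) in the aliquot = 2/5 × 3.463 × 10^-3 = 1.385 × 10^-3 mol
[MnO4^-] = 1.385 × 10^-3 / 0.01941 = 0.07136 mol/L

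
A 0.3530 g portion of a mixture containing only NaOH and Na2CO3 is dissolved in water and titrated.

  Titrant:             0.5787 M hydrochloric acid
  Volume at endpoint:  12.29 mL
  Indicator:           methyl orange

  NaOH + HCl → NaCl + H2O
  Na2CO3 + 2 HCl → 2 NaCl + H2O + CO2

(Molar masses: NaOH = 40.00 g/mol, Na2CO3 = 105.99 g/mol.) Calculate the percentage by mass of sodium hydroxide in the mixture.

n(HCl) = 0.01229 × 0.5787 = 7.112 × 10^-3 mol
Let x = n(NaOH), y = n(Na2CO3).
Titrant: 1x + 2y = 7.112 × 10^-3;  mass: 40.00x + 105.99y = 0.3530
Solving, x = 1.840 × 10^-3 mol, y = 2.636 × 10^-3 mol
mass of NaOH = 1.840 × 10^-3 × 40.00 = 0.07360 g
% NaOH = 0.07360 / 0.3530 × 100 = 20.85 %

20.85 %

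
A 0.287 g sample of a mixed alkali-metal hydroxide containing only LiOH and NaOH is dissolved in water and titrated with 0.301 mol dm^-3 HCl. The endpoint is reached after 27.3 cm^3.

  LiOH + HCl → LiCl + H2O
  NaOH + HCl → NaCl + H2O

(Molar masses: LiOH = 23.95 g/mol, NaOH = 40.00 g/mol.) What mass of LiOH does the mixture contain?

n(HCl) = 0.0273 × 0.301 = 8.22 × 10^-3 mol
Let x = n(LiOH), y = n(NaOH).
Titrant: 1x + 1y = 8.22 × 10^-3;  mass: 23.95x + 40.00y = 0.287
Solving, x = 2.60 × 10^-3 mol, y = 5.62 × 10^-3 mol
mass of LiOH = 2.60 × 10^-3 × 23.95 = 0.0622 g

0.0622 g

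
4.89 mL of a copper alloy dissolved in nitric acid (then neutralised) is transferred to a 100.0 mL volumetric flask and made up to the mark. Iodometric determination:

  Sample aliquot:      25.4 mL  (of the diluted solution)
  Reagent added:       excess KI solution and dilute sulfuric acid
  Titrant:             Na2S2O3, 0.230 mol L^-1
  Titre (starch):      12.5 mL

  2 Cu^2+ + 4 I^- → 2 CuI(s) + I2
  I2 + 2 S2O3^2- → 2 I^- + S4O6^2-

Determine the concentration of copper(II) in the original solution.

n(S2O3^2-) = 0.0125 × 0.230 = 2.88 × 10^-3 mol
n(I2) = n(S2O3^2-)/2 = 1.44 × 10^-3 mol
From the 2:1 ratio, n(Cu2+) in the aliquot = 2/1 × 1.44 × 10^-3 = 2.88 × 10^-3 mol
[Cu2+]_dilute = 2.88 × 10^-3 / 0.0254 = 0.113 mol/L
[Cu2+]_original = 0.113 × 100.0/4.89 = 2.31 mol/L

2.31 mol/L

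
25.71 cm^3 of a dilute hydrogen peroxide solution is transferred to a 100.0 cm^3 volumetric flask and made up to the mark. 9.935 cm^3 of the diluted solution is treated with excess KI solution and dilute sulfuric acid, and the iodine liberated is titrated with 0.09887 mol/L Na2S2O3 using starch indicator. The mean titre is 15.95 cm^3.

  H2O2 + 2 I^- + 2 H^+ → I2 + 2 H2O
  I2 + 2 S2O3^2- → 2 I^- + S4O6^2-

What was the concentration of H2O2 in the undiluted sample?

n(S2O3^2-) = 0.01595 × 0.09887 = 1.577 × 10^-3 mol
n(I2) = n(S2O3^2-)/2 = 7.885 × 10^-4 mol
n(H2O2) in the aliquot = 7.885 × 10^-4 mol (1:1 ratio)
[H2O2]_dilute = 7.885 × 10^-4 / 0.009935 = 0.07936 mol/L
[H2O2]_original = 0.07936 × 100.0/25.71 = 0.3087 mol/L

0.3087 mol/L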